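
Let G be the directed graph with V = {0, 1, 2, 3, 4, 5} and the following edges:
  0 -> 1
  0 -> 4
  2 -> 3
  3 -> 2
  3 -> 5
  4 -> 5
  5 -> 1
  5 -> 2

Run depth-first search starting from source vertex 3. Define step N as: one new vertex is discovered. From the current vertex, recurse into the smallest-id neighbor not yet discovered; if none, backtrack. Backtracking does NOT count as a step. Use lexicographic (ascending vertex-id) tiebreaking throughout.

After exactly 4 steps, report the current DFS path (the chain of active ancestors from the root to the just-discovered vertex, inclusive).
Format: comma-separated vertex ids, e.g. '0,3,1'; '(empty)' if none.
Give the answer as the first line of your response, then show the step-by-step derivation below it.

3,5,1

step 1: discover 3; path=3; order=3
step 2: discover 2; path=3>2; order=3,2
step 3: discover 5; path=3>5; order=3,2,5
step 4: discover 1; path=3>5>1; order=3,2,5,1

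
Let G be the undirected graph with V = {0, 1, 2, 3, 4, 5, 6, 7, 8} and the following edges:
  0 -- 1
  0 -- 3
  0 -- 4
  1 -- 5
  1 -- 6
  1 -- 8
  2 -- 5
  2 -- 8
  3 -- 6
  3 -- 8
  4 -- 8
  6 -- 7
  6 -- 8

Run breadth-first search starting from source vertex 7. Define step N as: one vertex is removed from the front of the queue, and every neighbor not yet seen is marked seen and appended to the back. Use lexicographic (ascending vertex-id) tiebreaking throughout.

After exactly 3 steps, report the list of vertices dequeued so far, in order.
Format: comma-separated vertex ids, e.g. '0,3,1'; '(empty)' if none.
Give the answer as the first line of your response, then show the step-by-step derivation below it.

7,6,1

step 1: dequeue 7; queue=[6]; order=7
step 2: dequeue 6; queue=[1,3,8]; order=7,6
step 3: dequeue 1; queue=[3,8,0,5]; order=7,6,1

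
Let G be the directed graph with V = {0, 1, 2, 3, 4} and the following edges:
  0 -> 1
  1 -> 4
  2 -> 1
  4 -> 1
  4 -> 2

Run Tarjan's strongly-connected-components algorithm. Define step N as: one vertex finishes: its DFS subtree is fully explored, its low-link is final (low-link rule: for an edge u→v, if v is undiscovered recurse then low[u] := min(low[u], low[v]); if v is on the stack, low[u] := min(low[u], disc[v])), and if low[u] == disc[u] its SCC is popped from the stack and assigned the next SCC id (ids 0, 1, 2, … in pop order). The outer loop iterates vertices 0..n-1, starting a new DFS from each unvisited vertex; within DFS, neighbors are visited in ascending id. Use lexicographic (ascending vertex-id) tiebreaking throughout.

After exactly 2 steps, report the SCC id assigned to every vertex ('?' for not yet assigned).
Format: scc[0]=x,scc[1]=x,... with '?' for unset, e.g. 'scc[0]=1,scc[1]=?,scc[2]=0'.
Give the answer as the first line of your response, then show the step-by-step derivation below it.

scc[0]=?,scc[1]=?,scc[2]=?,scc[3]=?,scc[4]=?

step 1: low=(low[0]=0,low[1]=1,low[2]=1,low[3]=?,low[4]=1); scc=(scc[0]=?,scc[1]=?,scc[2]=?,scc[3]=?,scc[4]=?)
step 2: low=(low[0]=0,low[1]=1,low[2]=1,low[3]=?,low[4]=1); scc=(scc[0]=?,scc[1]=?,scc[2]=?,scc[3]=?,scc[4]=?)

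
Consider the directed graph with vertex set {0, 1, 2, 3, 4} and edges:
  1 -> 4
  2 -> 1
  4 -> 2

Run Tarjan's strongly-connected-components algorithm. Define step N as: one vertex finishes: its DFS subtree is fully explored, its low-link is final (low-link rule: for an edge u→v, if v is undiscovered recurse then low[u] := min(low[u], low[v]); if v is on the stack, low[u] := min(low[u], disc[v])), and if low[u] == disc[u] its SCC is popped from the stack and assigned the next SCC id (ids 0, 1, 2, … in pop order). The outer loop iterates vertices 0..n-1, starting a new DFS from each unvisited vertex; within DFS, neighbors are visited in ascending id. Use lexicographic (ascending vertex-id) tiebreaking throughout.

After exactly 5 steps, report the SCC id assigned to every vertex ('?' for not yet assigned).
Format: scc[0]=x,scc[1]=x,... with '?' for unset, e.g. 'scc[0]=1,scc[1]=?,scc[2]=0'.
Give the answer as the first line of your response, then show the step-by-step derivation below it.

scc[0]=0,scc[1]=1,scc[2]=1,scc[3]=2,scc[4]=1

step 1: low=(low[0]=0,low[1]=?,low[2]=?,low[3]=?,low[4]=?); scc=(scc[0]=0,scc[1]=?,scc[2]=?,scc[3]=?,scc[4]=?)
step 2: low=(low[0]=0,low[1]=1,low[2]=1,low[3]=?,low[4]=2); scc=(scc[0]=0,scc[1]=?,scc[2]=?,scc[3]=?,scc[4]=?)
step 3: low=(low[0]=0,low[1]=1,low[2]=1,low[3]=?,low[4]=1); scc=(scc[0]=0,scc[1]=?,scc[2]=?,scc[3]=?,scc[4]=?)
step 4: low=(low[0]=0,low[1]=1,low[2]=1,low[3]=?,low[4]=1); scc=(scc[0]=0,scc[1]=1,scc[2]=1,scc[3]=?,scc[4]=1)
step 5: low=(low[0]=0,low[1]=1,low[2]=1,low[3]=4,low[4]=1); scc=(scc[0]=0,scc[1]=1,scc[2]=1,scc[3]=2,scc[4]=1)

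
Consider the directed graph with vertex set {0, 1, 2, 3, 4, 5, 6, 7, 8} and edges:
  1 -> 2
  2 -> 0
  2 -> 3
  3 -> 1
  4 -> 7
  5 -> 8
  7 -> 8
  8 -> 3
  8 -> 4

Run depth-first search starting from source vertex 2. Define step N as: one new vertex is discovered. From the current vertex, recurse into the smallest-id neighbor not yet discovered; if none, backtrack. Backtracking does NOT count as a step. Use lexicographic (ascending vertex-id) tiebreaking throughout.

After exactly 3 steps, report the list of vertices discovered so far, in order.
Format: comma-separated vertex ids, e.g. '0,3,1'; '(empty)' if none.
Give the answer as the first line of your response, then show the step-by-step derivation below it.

2,0,3

step 1: discover 2; path=2; order=2
step 2: discover 0; path=2>0; order=2,0
step 3: discover 3; path=2>3; order=2,0,3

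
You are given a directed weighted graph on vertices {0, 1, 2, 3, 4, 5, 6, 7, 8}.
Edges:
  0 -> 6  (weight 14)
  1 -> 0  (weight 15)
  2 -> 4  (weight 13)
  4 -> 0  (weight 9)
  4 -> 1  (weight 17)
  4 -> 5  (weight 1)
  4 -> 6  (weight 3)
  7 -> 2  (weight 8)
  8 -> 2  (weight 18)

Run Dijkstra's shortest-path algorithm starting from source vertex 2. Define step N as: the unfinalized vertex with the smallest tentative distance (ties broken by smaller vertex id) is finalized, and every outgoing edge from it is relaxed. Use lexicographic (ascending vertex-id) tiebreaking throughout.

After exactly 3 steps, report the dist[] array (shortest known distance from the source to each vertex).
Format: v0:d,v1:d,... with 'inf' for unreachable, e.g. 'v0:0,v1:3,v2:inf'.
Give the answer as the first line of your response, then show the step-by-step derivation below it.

v0:22,v1:30,v2:0,v3:inf,v4:13,v5:14,v6:16,v7:inf,v8:inf

step 1: dist = v0:inf,v1:inf,v2:0,v3:inf,v4:13,v5:inf,v6:inf,v7:inf,v8:inf
step 2: dist = v0:22,v1:30,v2:0,v3:inf,v4:13,v5:14,v6:16,v7:inf,v8:inf
step 3: dist = v0:22,v1:30,v2:0,v3:inf,v4:13,v5:14,v6:16,v7:inf,v8:inf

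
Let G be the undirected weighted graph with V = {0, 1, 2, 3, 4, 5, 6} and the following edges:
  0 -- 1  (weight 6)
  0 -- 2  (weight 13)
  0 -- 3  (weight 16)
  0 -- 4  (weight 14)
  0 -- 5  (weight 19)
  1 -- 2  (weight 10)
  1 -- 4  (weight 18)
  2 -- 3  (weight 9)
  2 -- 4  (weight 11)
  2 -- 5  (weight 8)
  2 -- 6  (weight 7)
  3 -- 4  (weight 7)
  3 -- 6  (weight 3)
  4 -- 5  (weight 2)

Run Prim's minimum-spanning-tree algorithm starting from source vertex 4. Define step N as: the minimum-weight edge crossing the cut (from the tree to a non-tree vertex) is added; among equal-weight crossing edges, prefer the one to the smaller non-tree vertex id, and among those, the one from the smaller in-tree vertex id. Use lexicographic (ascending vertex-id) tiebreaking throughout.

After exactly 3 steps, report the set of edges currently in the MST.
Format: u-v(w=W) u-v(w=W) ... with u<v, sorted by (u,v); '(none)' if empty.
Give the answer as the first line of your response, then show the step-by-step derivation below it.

3-4(w=7) 3-6(w=3) 4-5(w=2)

step 1: add edge 4-5 (w=2); MST = {4-5(w=2)}
step 2: add edge 3-4 (w=7); MST = {3-4(w=7) 4-5(w=2)}
step 3: add edge 3-6 (w=3); MST = {3-4(w=7) 3-6(w=3) 4-5(w=2)}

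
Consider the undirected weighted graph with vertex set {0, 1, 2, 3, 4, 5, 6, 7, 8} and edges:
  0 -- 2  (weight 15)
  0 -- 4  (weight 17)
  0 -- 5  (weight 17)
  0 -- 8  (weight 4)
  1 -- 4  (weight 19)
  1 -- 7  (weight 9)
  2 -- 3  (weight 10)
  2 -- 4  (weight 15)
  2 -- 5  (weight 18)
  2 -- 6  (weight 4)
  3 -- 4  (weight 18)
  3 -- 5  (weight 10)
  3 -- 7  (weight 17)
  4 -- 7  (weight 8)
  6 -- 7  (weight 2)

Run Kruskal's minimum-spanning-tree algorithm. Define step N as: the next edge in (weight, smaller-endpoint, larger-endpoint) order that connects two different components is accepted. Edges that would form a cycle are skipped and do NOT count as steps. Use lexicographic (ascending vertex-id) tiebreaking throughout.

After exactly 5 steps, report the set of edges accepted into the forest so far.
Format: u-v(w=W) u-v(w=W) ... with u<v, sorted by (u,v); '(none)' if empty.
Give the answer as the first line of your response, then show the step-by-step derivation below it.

0-8(w=4) 1-7(w=9) 2-6(w=4) 4-7(w=8) 6-7(w=2)

step 1: add edge 6-7 (w=2); MST = {6-7(w=2)}
step 2: add edge 0-8 (w=4); MST = {0-8(w=4) 6-7(w=2)}
step 3: add edge 2-6 (w=4); MST = {0-8(w=4) 2-6(w=4) 6-7(w=2)}
step 4: add edge 4-7 (w=8); MST = {0-8(w=4) 2-6(w=4) 4-7(w=8) 6-7(w=2)}
step 5: add edge 1-7 (w=9); MST = {0-8(w=4) 1-7(w=9) 2-6(w=4) 4-7(w=8) 6-7(w=2)}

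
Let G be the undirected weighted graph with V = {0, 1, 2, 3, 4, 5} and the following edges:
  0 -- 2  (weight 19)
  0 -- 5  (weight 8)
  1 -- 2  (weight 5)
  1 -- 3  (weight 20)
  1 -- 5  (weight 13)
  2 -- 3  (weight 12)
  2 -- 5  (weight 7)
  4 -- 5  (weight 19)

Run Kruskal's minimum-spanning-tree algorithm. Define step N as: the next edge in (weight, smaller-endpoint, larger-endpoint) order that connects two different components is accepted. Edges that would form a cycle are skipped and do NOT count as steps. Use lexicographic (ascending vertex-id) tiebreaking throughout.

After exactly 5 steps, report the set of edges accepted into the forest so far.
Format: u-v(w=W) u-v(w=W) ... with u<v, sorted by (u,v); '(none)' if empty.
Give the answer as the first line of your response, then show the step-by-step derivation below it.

0-5(w=8) 1-2(w=5) 2-3(w=12) 2-5(w=7) 4-5(w=19)

step 1: add edge 1-2 (w=5); MST = {1-2(w=5)}
step 2: add edge 2-5 (w=7); MST = {1-2(w=5) 2-5(w=7)}
step 3: add edge 0-5 (w=8); MST = {0-5(w=8) 1-2(w=5) 2-5(w=7)}
step 4: add edge 2-3 (w=12); MST = {0-5(w=8) 1-2(w=5) 2-3(w=12) 2-5(w=7)}
step 5: add edge 4-5 (w=19); MST = {0-5(w=8) 1-2(w=5) 2-3(w=12) 2-5(w=7) 4-5(w=19)}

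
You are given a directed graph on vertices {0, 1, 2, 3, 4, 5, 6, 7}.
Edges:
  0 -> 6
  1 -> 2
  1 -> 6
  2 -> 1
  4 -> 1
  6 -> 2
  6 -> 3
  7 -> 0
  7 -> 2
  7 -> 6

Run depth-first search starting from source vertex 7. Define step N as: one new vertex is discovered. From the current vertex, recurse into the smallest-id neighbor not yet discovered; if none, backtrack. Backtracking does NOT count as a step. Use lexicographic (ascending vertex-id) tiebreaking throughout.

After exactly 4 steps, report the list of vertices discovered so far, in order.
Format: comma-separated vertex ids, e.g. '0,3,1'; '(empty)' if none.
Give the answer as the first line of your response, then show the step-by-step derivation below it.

7,0,6,2

step 1: discover 7; path=7; order=7
step 2: discover 0; path=7>0; order=7,0
step 3: discover 6; path=7>0>6; order=7,0,6
step 4: discover 2; path=7>0>6>2; order=7,0,6,2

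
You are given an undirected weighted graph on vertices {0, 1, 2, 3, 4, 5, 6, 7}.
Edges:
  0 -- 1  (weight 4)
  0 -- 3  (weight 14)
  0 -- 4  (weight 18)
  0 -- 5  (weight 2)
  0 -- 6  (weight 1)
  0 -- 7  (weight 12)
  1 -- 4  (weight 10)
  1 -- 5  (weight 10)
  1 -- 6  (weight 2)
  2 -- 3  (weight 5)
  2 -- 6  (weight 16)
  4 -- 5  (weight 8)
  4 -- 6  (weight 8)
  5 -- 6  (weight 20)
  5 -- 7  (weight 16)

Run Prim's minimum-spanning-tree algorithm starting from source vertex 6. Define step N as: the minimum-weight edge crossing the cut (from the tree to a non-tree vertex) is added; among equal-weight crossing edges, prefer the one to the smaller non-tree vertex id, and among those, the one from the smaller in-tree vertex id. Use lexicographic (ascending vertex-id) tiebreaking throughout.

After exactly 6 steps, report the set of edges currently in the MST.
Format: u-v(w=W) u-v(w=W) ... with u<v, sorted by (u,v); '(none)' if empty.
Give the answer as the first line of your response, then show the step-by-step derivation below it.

0-3(w=14) 0-5(w=2) 0-6(w=1) 0-7(w=12) 1-6(w=2) 4-5(w=8)

step 1: add edge 0-6 (w=1); MST = {0-6(w=1)}
step 2: add edge 1-6 (w=2); MST = {0-6(w=1) 1-6(w=2)}
step 3: add edge 0-5 (w=2); MST = {0-5(w=2) 0-6(w=1) 1-6(w=2)}
step 4: add edge 4-5 (w=8); MST = {0-5(w=2) 0-6(w=1) 1-6(w=2) 4-5(w=8)}
step 5: add edge 0-7 (w=12); MST = {0-5(w=2) 0-6(w=1) 0-7(w=12) 1-6(w=2) 4-5(w=8)}
step 6: add edge 0-3 (w=14); MST = {0-3(w=14) 0-5(w=2) 0-6(w=1) 0-7(w=12) 1-6(w=2) 4-5(w=8)}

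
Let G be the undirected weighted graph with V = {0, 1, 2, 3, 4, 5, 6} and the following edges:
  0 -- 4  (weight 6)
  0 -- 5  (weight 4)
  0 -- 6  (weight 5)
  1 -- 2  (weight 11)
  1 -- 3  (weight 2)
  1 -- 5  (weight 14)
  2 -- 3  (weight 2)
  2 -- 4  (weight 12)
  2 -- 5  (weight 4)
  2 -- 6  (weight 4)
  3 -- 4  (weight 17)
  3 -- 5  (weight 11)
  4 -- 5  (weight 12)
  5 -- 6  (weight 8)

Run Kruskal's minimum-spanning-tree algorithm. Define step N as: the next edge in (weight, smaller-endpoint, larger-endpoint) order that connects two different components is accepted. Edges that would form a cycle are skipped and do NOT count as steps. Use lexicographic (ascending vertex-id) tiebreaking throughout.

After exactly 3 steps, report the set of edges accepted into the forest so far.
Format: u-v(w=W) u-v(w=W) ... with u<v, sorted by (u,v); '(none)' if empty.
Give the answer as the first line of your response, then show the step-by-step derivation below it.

0-5(w=4) 1-3(w=2) 2-3(w=2)

step 1: add edge 1-3 (w=2); MST = {1-3(w=2)}
step 2: add edge 2-3 (w=2); MST = {1-3(w=2) 2-3(w=2)}
step 3: add edge 0-5 (w=4); MST = {0-5(w=4) 1-3(w=2) 2-3(w=2)}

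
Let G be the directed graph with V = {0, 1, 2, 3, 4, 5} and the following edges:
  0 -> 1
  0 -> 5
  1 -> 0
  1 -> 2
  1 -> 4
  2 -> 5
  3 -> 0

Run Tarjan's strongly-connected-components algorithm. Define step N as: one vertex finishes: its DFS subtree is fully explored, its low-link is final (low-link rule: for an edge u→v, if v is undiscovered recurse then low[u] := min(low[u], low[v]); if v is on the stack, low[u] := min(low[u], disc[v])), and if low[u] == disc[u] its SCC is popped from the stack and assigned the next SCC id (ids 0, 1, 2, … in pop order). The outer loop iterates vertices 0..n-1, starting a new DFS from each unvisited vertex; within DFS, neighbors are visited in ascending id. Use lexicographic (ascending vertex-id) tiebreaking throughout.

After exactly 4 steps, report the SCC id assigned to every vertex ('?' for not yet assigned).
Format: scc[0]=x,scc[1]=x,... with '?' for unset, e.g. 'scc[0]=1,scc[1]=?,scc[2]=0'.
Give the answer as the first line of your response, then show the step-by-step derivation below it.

scc[0]=?,scc[1]=?,scc[2]=1,scc[3]=?,scc[4]=2,scc[5]=0

step 1: low=(low[0]=0,low[1]=0,low[2]=2,low[3]=?,low[4]=?,low[5]=3); scc=(scc[0]=?,scc[1]=?,scc[2]=?,scc[3]=?,scc[4]=?,scc[5]=0)
step 2: low=(low[0]=0,low[1]=0,low[2]=2,low[3]=?,low[4]=?,low[5]=3); scc=(scc[0]=?,scc[1]=?,scc[2]=1,scc[3]=?,scc[4]=?,scc[5]=0)
step 3: low=(low[0]=0,low[1]=0,low[2]=2,low[3]=?,low[4]=4,low[5]=3); scc=(scc[0]=?,scc[1]=?,scc[2]=1,scc[3]=?,scc[4]=2,scc[5]=0)
step 4: low=(low[0]=0,low[1]=0,low[2]=2,low[3]=?,low[4]=4,low[5]=3); scc=(scc[0]=?,scc[1]=?,scc[2]=1,scc[3]=?,scc[4]=2,scc[5]=0)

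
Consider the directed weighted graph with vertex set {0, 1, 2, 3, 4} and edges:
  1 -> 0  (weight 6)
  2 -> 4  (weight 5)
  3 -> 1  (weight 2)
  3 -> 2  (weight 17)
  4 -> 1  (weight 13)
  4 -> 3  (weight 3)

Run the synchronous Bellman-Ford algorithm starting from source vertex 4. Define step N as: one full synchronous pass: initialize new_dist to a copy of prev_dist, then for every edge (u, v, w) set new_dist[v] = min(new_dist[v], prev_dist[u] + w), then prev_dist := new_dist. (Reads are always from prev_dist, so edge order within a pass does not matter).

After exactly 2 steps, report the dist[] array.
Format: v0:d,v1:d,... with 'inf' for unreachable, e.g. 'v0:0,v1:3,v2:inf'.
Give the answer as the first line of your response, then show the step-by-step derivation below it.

v0:19,v1:5,v2:20,v3:3,v4:0

step 1: dist = v0:inf,v1:13,v2:inf,v3:3,v4:0
step 2: dist = v0:19,v1:5,v2:20,v3:3,v4:0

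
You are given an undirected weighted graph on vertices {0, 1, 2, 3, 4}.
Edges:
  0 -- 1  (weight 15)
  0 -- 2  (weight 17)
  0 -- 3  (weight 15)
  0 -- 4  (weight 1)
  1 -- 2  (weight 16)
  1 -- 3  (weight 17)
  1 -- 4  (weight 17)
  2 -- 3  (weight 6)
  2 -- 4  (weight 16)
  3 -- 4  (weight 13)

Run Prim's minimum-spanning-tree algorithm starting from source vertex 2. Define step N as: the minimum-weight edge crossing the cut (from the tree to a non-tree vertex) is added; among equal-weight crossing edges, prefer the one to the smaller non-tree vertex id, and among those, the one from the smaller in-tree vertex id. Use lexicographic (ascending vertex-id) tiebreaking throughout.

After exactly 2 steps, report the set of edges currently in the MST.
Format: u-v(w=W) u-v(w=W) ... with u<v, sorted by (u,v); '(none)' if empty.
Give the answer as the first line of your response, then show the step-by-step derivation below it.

2-3(w=6) 3-4(w=13)

step 1: add edge 2-3 (w=6); MST = {2-3(w=6)}
step 2: add edge 3-4 (w=13); MST = {2-3(w=6) 3-4(w=13)}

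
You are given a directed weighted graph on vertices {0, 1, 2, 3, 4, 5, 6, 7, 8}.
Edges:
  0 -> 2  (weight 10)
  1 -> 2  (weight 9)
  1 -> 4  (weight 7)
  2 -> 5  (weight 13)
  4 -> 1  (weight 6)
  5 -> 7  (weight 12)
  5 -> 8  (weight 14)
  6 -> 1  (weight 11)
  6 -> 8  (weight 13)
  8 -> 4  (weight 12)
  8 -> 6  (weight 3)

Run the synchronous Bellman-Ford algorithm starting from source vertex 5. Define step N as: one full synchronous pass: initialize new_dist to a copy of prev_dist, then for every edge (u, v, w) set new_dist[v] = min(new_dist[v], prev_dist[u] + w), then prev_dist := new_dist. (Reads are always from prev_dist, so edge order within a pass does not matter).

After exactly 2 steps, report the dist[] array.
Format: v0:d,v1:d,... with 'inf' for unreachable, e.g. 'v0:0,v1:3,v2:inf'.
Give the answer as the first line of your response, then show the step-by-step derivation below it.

v0:inf,v1:inf,v2:inf,v3:inf,v4:26,v5:0,v6:17,v7:12,v8:14

step 1: dist = v0:inf,v1:inf,v2:inf,v3:inf,v4:inf,v5:0,v6:inf,v7:12,v8:14
step 2: dist = v0:inf,v1:inf,v2:inf,v3:inf,v4:26,v5:0,v6:17,v7:12,v8:14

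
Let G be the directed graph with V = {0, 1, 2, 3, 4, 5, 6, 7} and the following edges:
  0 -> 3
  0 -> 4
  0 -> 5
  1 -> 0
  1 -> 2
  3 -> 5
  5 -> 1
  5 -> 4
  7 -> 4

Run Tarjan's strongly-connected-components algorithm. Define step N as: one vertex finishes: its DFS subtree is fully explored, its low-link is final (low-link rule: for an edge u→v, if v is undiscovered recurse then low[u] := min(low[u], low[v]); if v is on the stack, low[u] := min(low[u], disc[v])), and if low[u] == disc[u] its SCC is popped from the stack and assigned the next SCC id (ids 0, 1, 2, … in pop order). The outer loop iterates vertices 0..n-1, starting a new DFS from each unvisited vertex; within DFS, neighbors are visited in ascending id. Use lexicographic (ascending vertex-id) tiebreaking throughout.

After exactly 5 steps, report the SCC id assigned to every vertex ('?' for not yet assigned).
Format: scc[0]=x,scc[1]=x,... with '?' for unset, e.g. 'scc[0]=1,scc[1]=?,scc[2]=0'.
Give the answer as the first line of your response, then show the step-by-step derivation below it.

scc[0]=?,scc[1]=?,scc[2]=0,scc[3]=?,scc[4]=1,scc[5]=?,scc[6]=?,scc[7]=?

step 1: low=(low[0]=0,low[1]=0,low[2]=4,low[3]=1,low[4]=?,low[5]=2,low[6]=?,low[7]=?); scc=(scc[0]=?,scc[1]=?,scc[2]=0,scc[3]=?,scc[4]=?,scc[5]=?,scc[6]=?,scc[7]=?)
step 2: low=(low[0]=0,low[1]=0,low[2]=4,low[3]=1,low[4]=?,low[5]=2,low[6]=?,low[7]=?); scc=(scc[0]=?,scc[1]=?,scc[2]=0,scc[3]=?,scc[4]=?,scc[5]=?,scc[6]=?,scc[7]=?)
step 3: low=(low[0]=0,low[1]=0,low[2]=4,low[3]=1,low[4]=5,low[5]=0,low[6]=?,low[7]=?); scc=(scc[0]=?,scc[1]=?,scc[2]=0,scc[3]=?,scc[4]=1,scc[5]=?,scc[6]=?,scc[7]=?)
step 4: low=(low[0]=0,low[1]=0,low[2]=4,low[3]=1,low[4]=5,low[5]=0,low[6]=?,low[7]=?); scc=(scc[0]=?,scc[1]=?,scc[2]=0,scc[3]=?,scc[4]=1,scc[5]=?,scc[6]=?,scc[7]=?)
step 5: low=(low[0]=0,low[1]=0,low[2]=4,low[3]=0,low[4]=5,low[5]=0,low[6]=?,low[7]=?); scc=(scc[0]=?,scc[1]=?,scc[2]=0,scc[3]=?,scc[4]=1,scc[5]=?,scc[6]=?,scc[7]=?)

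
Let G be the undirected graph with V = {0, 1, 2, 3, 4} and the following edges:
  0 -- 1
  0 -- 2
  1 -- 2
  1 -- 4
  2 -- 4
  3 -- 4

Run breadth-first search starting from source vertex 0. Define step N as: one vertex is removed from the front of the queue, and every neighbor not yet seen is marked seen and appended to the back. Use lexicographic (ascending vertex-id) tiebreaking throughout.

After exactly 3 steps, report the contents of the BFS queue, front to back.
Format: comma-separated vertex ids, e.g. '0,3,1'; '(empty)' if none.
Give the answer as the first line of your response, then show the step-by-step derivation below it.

4

step 1: dequeue 0; queue=[1,2]; order=0
step 2: dequeue 1; queue=[2,4]; order=0,1
step 3: dequeue 2; queue=[4]; order=0,1,2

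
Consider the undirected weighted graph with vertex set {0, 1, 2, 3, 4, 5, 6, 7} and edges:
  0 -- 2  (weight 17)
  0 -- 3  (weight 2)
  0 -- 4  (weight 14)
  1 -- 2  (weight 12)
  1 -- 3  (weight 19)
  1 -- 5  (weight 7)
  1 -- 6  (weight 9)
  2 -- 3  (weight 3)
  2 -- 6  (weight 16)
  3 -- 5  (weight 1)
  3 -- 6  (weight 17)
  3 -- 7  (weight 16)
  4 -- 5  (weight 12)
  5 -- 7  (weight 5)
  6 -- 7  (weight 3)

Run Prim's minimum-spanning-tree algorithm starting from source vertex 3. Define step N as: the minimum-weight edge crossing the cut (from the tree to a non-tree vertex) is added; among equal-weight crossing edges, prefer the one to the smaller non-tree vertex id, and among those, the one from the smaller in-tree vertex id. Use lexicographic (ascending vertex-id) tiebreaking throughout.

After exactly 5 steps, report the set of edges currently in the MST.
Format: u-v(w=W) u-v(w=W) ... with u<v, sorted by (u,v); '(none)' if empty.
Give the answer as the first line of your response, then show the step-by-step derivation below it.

0-3(w=2) 2-3(w=3) 3-5(w=1) 5-7(w=5) 6-7(w=3)

step 1: add edge 3-5 (w=1); MST = {3-5(w=1)}
step 2: add edge 0-3 (w=2); MST = {0-3(w=2) 3-5(w=1)}
step 3: add edge 2-3 (w=3); MST = {0-3(w=2) 2-3(w=3) 3-5(w=1)}
step 4: add edge 5-7 (w=5); MST = {0-3(w=2) 2-3(w=3) 3-5(w=1) 5-7(w=5)}
step 5: add edge 6-7 (w=3); MST = {0-3(w=2) 2-3(w=3) 3-5(w=1) 5-7(w=5) 6-7(w=3)}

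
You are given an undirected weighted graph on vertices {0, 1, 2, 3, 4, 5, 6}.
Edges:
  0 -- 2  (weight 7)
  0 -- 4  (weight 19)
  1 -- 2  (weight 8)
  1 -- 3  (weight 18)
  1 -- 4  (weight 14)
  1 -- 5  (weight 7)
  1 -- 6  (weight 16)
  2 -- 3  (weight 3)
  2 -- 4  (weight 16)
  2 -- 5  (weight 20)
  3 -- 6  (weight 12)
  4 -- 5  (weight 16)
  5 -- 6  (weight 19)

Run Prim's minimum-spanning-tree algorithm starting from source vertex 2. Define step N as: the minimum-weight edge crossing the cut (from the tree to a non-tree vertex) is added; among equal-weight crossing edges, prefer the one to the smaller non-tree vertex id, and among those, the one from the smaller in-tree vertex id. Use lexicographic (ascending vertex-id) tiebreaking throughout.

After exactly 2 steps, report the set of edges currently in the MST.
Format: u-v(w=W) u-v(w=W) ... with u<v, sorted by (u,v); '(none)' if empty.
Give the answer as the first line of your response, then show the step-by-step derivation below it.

0-2(w=7) 2-3(w=3)

step 1: add edge 2-3 (w=3); MST = {2-3(w=3)}
step 2: add edge 0-2 (w=7); MST = {0-2(w=7) 2-3(w=3)}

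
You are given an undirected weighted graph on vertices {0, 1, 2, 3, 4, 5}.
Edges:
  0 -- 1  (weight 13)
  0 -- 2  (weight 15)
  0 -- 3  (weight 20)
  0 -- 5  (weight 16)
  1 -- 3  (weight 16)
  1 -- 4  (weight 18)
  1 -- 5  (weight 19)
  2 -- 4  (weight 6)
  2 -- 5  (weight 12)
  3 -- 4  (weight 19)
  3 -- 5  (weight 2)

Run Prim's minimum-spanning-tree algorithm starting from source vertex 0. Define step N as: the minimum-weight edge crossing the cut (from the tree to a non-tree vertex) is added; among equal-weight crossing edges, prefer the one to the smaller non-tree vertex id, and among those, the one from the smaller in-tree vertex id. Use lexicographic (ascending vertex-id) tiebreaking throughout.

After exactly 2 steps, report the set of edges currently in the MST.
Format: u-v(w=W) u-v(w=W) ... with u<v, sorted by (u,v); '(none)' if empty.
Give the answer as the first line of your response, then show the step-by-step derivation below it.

0-1(w=13) 0-2(w=15)

step 1: add edge 0-1 (w=13); MST = {0-1(w=13)}
step 2: add edge 0-2 (w=15); MST = {0-1(w=13) 0-2(w=15)}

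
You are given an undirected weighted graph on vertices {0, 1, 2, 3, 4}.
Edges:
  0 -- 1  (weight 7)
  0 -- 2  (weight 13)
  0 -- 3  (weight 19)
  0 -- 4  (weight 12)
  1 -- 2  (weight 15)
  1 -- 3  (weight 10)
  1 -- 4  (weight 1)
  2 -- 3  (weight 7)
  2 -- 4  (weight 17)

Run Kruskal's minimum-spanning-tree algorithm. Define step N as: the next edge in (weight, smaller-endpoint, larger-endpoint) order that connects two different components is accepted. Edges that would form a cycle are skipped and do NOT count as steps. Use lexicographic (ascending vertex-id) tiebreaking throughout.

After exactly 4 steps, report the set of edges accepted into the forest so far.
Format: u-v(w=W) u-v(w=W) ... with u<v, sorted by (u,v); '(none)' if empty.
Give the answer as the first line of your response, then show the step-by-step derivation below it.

0-1(w=7) 1-3(w=10) 1-4(w=1) 2-3(w=7)

step 1: add edge 1-4 (w=1); MST = {1-4(w=1)}
step 2: add edge 0-1 (w=7); MST = {0-1(w=7) 1-4(w=1)}
step 3: add edge 2-3 (w=7); MST = {0-1(w=7) 1-4(w=1) 2-3(w=7)}
step 4: add edge 1-3 (w=10); MST = {0-1(w=7) 1-3(w=10) 1-4(w=1) 2-3(w=7)}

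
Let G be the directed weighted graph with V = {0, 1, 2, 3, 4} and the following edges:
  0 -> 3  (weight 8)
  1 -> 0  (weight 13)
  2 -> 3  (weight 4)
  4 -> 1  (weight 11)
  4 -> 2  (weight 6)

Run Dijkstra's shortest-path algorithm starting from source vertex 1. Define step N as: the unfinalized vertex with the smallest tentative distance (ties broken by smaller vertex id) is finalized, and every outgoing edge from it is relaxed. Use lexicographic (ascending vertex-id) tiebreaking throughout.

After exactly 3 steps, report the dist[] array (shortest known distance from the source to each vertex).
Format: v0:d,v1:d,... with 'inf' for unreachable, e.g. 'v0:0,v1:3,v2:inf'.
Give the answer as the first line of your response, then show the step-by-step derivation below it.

v0:13,v1:0,v2:inf,v3:21,v4:inf

step 1: dist = v0:13,v1:0,v2:inf,v3:inf,v4:inf
step 2: dist = v0:13,v1:0,v2:inf,v3:21,v4:inf
step 3: dist = v0:13,v1:0,v2:inf,v3:21,v4:inf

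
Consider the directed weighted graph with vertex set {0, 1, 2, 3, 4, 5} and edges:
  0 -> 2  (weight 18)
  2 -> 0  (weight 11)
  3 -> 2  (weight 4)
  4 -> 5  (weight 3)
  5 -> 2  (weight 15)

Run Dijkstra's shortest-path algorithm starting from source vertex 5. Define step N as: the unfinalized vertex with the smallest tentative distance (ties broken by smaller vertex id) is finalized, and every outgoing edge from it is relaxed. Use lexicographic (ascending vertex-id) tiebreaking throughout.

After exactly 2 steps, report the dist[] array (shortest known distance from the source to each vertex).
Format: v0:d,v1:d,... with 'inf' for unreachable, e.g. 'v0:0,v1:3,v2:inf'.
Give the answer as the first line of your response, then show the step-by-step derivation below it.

v0:26,v1:inf,v2:15,v3:inf,v4:inf,v5:0

step 1: dist = v0:inf,v1:inf,v2:15,v3:inf,v4:inf,v5:0
step 2: dist = v0:26,v1:inf,v2:15,v3:inf,v4:inf,v5:0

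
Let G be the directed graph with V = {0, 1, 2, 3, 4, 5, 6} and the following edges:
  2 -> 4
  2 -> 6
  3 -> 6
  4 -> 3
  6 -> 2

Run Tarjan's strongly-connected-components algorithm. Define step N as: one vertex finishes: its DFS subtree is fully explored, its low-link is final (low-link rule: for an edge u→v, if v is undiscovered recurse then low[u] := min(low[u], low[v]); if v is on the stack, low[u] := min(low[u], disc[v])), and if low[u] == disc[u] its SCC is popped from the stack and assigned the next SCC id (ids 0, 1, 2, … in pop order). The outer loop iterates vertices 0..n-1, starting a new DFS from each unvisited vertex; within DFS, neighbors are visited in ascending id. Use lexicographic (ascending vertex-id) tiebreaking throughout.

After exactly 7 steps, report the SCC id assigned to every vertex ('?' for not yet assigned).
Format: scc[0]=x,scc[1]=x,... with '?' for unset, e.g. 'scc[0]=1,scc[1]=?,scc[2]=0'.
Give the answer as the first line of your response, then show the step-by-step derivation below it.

scc[0]=0,scc[1]=1,scc[2]=2,scc[3]=2,scc[4]=2,scc[5]=3,scc[6]=2

step 1: low=(low[0]=0,low[1]=?,low[2]=?,low[3]=?,low[4]=?,low[5]=?,low[6]=?); scc=(scc[0]=0,scc[1]=?,scc[2]=?,scc[3]=?,scc[4]=?,scc[5]=?,scc[6]=?)
step 2: low=(low[0]=0,low[1]=1,low[2]=?,low[3]=?,low[4]=?,low[5]=?,low[6]=?); scc=(scc[0]=0,scc[1]=1,scc[2]=?,scc[3]=?,scc[4]=?,scc[5]=?,scc[6]=?)
step 3: low=(low[0]=0,low[1]=1,low[2]=2,low[3]=4,low[4]=3,low[5]=?,low[6]=2); scc=(scc[0]=0,scc[1]=1,scc[2]=?,scc[3]=?,scc[4]=?,scc[5]=?,scc[6]=?)
step 4: low=(low[0]=0,low[1]=1,low[2]=2,low[3]=2,low[4]=3,low[5]=?,low[6]=2); scc=(scc[0]=0,scc[1]=1,scc[2]=?,scc[3]=?,scc[4]=?,scc[5]=?,scc[6]=?)
step 5: low=(low[0]=0,low[1]=1,low[2]=2,low[3]=2,low[4]=2,low[5]=?,low[6]=2); scc=(scc[0]=0,scc[1]=1,scc[2]=?,scc[3]=?,scc[4]=?,scc[5]=?,scc[6]=?)
step 6: low=(low[0]=0,low[1]=1,low[2]=2,low[3]=2,low[4]=2,low[5]=?,low[6]=2); scc=(scc[0]=0,scc[1]=1,scc[2]=2,scc[3]=2,scc[4]=2,scc[5]=?,scc[6]=2)
step 7: low=(low[0]=0,low[1]=1,low[2]=2,low[3]=2,low[4]=2,low[5]=6,low[6]=2); scc=(scc[0]=0,scc[1]=1,scc[2]=2,scc[3]=2,scc[4]=2,scc[5]=3,scc[6]=2)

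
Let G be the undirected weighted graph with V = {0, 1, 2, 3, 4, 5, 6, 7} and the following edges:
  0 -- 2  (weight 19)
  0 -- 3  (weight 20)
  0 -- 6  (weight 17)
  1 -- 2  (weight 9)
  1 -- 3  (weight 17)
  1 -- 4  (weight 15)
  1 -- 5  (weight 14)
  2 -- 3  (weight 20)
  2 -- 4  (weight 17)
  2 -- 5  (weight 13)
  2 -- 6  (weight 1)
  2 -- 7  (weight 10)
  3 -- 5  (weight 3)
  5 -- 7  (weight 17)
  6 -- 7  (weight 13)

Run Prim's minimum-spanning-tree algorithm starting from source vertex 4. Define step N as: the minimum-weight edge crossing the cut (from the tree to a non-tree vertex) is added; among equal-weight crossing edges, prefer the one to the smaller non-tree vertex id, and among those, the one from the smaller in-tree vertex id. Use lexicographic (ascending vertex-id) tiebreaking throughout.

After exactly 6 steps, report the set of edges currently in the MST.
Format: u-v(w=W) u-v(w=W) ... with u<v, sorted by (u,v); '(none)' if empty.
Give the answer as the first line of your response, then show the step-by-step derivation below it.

1-2(w=9) 1-4(w=15) 2-5(w=13) 2-6(w=1) 2-7(w=10) 3-5(w=3)

step 1: add edge 1-4 (w=15); MST = {1-4(w=15)}
step 2: add edge 1-2 (w=9); MST = {1-2(w=9) 1-4(w=15)}
step 3: add edge 2-6 (w=1); MST = {1-2(w=9) 1-4(w=15) 2-6(w=1)}
step 4: add edge 2-7 (w=10); MST = {1-2(w=9) 1-4(w=15) 2-6(w=1) 2-7(w=10)}
step 5: add edge 2-5 (w=13); MST = {1-2(w=9) 1-4(w=15) 2-5(w=13) 2-6(w=1) 2-7(w=10)}
step 6: add edge 3-5 (w=3); MST = {1-2(w=9) 1-4(w=15) 2-5(w=13) 2-6(w=1) 2-7(w=10) 3-5(w=3)}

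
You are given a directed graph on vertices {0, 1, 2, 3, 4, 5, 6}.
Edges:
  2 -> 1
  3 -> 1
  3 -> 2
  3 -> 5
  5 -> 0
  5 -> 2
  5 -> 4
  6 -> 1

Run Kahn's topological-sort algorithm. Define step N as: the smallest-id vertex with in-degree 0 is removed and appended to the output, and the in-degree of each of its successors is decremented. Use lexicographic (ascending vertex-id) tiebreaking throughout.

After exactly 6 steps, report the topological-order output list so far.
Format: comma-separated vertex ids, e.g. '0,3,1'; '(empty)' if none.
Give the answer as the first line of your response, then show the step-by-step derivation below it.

3,5,0,2,4,6

step 1: output 3; order=[3]; indeg=(1,2,1,0,1,0,0)
step 2: output 5; order=[3,5]; indeg=(0,2,0,0,0,0,0)
step 3: output 0; order=[3,5,0]; indeg=(0,2,0,0,0,0,0)
step 4: output 2; order=[3,5,0,2]; indeg=(0,1,0,0,0,0,0)
step 5: output 4; order=[3,5,0,2,4]; indeg=(0,1,0,0,0,0,0)
step 6: output 6; order=[3,5,0,2,4,6]; indeg=(0,0,0,0,0,0,0)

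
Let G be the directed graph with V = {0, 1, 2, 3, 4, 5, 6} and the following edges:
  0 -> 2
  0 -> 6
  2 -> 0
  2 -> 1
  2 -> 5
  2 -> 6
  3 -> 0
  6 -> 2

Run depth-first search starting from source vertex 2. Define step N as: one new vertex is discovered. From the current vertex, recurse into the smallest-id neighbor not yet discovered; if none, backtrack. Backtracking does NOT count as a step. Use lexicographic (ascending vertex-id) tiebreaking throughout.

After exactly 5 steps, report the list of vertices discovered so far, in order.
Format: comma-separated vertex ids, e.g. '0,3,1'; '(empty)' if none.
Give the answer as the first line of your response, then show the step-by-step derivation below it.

2,0,6,1,5

step 1: discover 2; path=2; order=2
step 2: discover 0; path=2>0; order=2,0
step 3: discover 6; path=2>0>6; order=2,0,6
step 4: discover 1; path=2>1; order=2,0,6,1
step 5: discover 5; path=2>5; order=2,0,6,1,5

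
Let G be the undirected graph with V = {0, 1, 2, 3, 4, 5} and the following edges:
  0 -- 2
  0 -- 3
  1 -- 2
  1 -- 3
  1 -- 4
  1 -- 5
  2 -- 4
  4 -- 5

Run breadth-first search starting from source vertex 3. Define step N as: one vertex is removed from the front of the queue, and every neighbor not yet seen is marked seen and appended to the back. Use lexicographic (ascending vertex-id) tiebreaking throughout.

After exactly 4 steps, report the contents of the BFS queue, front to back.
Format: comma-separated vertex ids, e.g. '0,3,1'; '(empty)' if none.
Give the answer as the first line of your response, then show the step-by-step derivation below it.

4,5

step 1: dequeue 3; queue=[0,1]; order=3
step 2: dequeue 0; queue=[1,2]; order=3,0
step 3: dequeue 1; queue=[2,4,5]; order=3,0,1
step 4: dequeue 2; queue=[4,5]; order=3,0,1,2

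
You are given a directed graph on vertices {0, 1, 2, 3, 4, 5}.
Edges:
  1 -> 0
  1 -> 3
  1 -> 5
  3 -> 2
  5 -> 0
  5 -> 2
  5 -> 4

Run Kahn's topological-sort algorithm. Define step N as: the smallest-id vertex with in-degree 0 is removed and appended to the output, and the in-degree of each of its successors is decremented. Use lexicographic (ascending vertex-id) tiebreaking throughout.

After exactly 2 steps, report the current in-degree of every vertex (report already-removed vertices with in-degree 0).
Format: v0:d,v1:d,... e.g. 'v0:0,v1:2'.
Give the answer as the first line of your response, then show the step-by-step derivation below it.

v0:1,v1:0,v2:1,v3:0,v4:1,v5:0

step 1: output 1; order=[1]; indeg=(1,0,2,0,1,0)
step 2: output 3; order=[1,3]; indeg=(1,0,1,0,1,0)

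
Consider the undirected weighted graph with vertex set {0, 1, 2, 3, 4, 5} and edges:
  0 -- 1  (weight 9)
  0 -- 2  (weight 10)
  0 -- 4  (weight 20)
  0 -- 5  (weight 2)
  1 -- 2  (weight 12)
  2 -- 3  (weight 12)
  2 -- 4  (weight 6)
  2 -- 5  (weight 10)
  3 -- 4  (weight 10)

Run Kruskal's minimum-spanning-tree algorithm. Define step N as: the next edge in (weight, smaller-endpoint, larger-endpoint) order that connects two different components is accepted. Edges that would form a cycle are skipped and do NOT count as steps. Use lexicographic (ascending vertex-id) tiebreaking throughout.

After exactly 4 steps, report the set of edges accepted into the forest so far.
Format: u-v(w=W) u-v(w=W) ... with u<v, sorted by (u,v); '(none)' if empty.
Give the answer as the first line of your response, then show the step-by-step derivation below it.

0-1(w=9) 0-2(w=10) 0-5(w=2) 2-4(w=6)

step 1: add edge 0-5 (w=2); MST = {0-5(w=2)}
step 2: add edge 2-4 (w=6); MST = {0-5(w=2) 2-4(w=6)}
step 3: add edge 0-1 (w=9); MST = {0-1(w=9) 0-5(w=2) 2-4(w=6)}
step 4: add edge 0-2 (w=10); MST = {0-1(w=9) 0-2(w=10) 0-5(w=2) 2-4(w=6)}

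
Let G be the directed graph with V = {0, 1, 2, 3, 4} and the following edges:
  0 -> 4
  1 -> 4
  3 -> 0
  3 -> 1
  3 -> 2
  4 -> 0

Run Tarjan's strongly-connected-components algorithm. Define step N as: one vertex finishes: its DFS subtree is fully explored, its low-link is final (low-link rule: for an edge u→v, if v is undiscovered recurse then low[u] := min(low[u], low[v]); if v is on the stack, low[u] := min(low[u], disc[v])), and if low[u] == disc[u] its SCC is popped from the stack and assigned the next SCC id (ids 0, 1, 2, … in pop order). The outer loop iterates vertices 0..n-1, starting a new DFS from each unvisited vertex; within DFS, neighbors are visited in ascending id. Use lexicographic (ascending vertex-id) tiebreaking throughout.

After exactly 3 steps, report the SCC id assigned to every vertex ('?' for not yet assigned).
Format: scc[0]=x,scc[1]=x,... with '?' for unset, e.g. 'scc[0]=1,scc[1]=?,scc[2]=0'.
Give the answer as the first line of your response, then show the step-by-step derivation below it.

scc[0]=0,scc[1]=1,scc[2]=?,scc[3]=?,scc[4]=0

step 1: low=(low[0]=0,low[1]=?,low[2]=?,low[3]=?,low[4]=0); scc=(scc[0]=?,scc[1]=?,scc[2]=?,scc[3]=?,scc[4]=?)
step 2: low=(low[0]=0,low[1]=?,low[2]=?,low[3]=?,low[4]=0); scc=(scc[0]=0,scc[1]=?,scc[2]=?,scc[3]=?,scc[4]=0)
step 3: low=(low[0]=0,low[1]=2,low[2]=?,low[3]=?,low[4]=0); scc=(scc[0]=0,scc[1]=1,scc[2]=?,scc[3]=?,scc[4]=0)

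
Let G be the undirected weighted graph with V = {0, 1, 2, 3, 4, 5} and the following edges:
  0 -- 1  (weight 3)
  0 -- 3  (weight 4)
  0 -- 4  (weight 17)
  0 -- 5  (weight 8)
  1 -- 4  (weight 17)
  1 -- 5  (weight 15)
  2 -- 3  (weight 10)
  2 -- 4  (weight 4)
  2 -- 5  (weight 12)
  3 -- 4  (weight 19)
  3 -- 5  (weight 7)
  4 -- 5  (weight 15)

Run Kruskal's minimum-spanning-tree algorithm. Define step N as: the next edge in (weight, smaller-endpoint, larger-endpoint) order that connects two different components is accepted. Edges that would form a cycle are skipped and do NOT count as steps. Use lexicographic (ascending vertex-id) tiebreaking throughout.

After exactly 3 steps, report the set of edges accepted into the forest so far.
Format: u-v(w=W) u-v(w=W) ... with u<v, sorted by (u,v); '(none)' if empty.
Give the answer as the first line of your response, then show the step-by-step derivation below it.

0-1(w=3) 0-3(w=4) 2-4(w=4)

step 1: add edge 0-1 (w=3); MST = {0-1(w=3)}
step 2: add edge 0-3 (w=4); MST = {0-1(w=3) 0-3(w=4)}
step 3: add edge 2-4 (w=4); MST = {0-1(w=3) 0-3(w=4) 2-4(w=4)}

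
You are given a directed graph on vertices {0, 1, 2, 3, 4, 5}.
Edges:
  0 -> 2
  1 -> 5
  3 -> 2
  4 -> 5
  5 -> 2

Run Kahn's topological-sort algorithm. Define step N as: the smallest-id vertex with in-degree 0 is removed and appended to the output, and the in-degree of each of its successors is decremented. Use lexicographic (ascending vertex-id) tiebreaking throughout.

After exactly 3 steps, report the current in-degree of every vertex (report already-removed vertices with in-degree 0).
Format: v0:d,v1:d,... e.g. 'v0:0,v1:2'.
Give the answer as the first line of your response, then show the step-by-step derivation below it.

v0:0,v1:0,v2:1,v3:0,v4:0,v5:1

step 1: output 0; order=[0]; indeg=(0,0,2,0,0,2)
step 2: output 1; order=[0,1]; indeg=(0,0,2,0,0,1)
step 3: output 3; order=[0,1,3]; indeg=(0,0,1,0,0,1)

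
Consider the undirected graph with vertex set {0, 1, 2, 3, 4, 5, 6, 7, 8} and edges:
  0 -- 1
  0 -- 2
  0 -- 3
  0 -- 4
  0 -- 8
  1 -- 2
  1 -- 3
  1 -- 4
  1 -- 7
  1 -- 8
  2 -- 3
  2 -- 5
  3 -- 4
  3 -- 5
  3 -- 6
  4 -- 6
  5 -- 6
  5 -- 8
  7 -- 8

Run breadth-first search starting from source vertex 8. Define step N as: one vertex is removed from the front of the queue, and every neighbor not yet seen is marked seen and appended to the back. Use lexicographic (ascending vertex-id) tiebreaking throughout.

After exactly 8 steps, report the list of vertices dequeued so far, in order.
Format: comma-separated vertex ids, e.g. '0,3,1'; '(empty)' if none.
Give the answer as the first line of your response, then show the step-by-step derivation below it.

8,0,1,5,7,2,3,4

step 1: dequeue 8; queue=[0,1,5,7]; order=8
step 2: dequeue 0; queue=[1,5,7,2,3,4]; order=8,0
step 3: dequeue 1; queue=[5,7,2,3,4]; order=8,0,1
step 4: dequeue 5; queue=[7,2,3,4,6]; order=8,0,1,5
step 5: dequeue 7; queue=[2,3,4,6]; order=8,0,1,5,7
step 6: dequeue 2; queue=[3,4,6]; order=8,0,1,5,7,2
step 7: dequeue 3; queue=[4,6]; order=8,0,1,5,7,2,3
step 8: dequeue 4; queue=[6]; order=8,0,1,5,7,2,3,4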